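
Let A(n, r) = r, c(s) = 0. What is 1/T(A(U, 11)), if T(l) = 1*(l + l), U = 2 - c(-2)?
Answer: 1/22 ≈ 0.045455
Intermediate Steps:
U = 2 (U = 2 - 1*0 = 2 + 0 = 2)
T(l) = 2*l (T(l) = 1*(2*l) = 2*l)
1/T(A(U, 11)) = 1/(2*11) = 1/22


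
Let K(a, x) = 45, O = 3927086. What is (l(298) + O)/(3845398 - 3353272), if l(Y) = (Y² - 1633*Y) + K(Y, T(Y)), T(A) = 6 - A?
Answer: 3529301/492126 ≈ 7.1715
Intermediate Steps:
l(Y) = 45 + Y² - 1633*Y (l(Y) = (Y² - 1633*Y) + 45 = 45 + Y² - 1633*Y)
(l(298) + O)/(3845398 - 3353272) = ((45 + 298² - 1633*298) + 3927086)/(3845398 - 3353272) = ((45 + 88804 - 486634) + 3927086)/492126 = (-397785 + 3927086)*(1/492126) = 3529301*(1/492126) = 3529301/492126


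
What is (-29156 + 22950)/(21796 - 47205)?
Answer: 6206/25409 ≈ 0.24424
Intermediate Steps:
(-29156 + 22950)/(21796 - 47205) = -6206/(-25409) = -6206*(-1/25409) = 6206/25409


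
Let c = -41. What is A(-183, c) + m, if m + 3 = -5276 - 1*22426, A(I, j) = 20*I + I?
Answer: -31548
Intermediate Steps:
A(I, j) = 21*I
m = -27705 (m = -3 + (-5276 - 1*22426) = -3 + (-5276 - 22426) = -3 - 27702 = -27705)
A(-183, c) + m = 21*(-183) - 27705 = -3843 - 27705 = -31548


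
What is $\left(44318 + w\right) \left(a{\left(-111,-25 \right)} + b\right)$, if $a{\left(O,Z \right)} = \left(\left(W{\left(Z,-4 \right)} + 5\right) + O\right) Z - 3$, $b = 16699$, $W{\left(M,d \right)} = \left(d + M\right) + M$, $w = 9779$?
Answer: $1119591512$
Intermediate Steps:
$W{\left(M,d \right)} = d + 2 M$ ($W{\left(M,d \right)} = \left(M + d\right) + M = d + 2 M$)
$a{\left(O,Z \right)} = -3 + Z \left(1 + O + 2 Z\right)$ ($a{\left(O,Z \right)} = \left(\left(\left(-4 + 2 Z\right) + 5\right) + O\right) Z - 3 = \left(\left(1 + 2 Z\right) + O\right) Z - 3 = \left(1 + O + 2 Z\right) Z - 3 = Z \left(1 + O + 2 Z\right) - 3 = -3 + Z \left(1 + O + 2 Z\right)$)
$\left(44318 + w\right) \left(a{\left(-111,-25 \right)} + b\right) = \left(44318 + 9779\right) \left(\left(-3 - 25 + 2 \left(-25\right)^{2} - -2775\right) + 16699\right) = 54097 \left(\left(-3 - 25 + 2 \cdot 625 + 2775\right) + 16699\right) = 54097 \left(\left(-3 - 25 + 1250 + 2775\right) + 16699\right) = 54097 \left(3997 + 16699\right) = 54097 \cdot 20696 = 1119591512$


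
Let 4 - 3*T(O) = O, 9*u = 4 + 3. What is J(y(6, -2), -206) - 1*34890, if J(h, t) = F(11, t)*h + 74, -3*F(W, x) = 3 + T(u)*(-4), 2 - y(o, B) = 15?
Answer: -2820551/81 ≈ -34822.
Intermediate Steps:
u = 7/9 (u = (4 + 3)/9 = (⅑)*7 = 7/9 ≈ 0.77778)
T(O) = 4/3 - O/3
y(o, B) = -13 (y(o, B) = 2 - 1*15 = 2 - 15 = -13)
F(W, x) = 35/81 (F(W, x) = -(3 + (4/3 - ⅓*7/9)*(-4))/3 = -(3 + (4/3 - 7/27)*(-4))/3 = -(3 + (29/27)*(-4))/3 = -(3 - 116/27)/3 = -⅓*(-35/27) = 35/81)
J(h, t) = 74 + 35*h/81 (J(h, t) = 35*h/81 + 74 = 74 + 35*h/81)
J(y(6, -2), -206) - 1*34890 = (74 + (35/81)*(-13)) - 1*34890 = (74 - 455/81) - 34890 = 5539/81 - 34890 = -2820551/81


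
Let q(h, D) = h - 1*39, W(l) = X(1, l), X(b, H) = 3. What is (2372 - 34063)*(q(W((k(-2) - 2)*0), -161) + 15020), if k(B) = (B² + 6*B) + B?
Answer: -474857944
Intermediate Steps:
k(B) = B² + 7*B
W(l) = 3
q(h, D) = -39 + h (q(h, D) = h - 39 = -39 + h)
(2372 - 34063)*(q(W((k(-2) - 2)*0), -161) + 15020) = (2372 - 34063)*((-39 + 3) + 15020) = -31691*(-36 + 15020) = -31691*14984 = -474857944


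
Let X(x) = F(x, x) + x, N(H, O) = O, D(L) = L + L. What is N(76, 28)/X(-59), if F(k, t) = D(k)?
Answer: -28/177 ≈ -0.15819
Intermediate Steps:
D(L) = 2*L
F(k, t) = 2*k
X(x) = 3*x (X(x) = 2*x + x = 3*x)
N(76, 28)/X(-59) = 28/((3*(-59))) = 28/(-177) = 28*(-1/177) = -28/177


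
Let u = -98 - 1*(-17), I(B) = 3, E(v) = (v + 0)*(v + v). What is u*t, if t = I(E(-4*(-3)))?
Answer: -243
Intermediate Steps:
E(v) = 2*v² (E(v) = v*(2*v) = 2*v²)
t = 3
u = -81 (u = -98 + 17 = -81)
u*t = -81*3 = -243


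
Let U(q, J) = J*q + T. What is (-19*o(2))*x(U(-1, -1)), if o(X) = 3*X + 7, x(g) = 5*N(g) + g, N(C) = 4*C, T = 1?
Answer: -10374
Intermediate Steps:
U(q, J) = 1 + J*q (U(q, J) = J*q + 1 = 1 + J*q)
x(g) = 21*g (x(g) = 5*(4*g) + g = 20*g + g = 21*g)
o(X) = 7 + 3*X
(-19*o(2))*x(U(-1, -1)) = (-19*(7 + 3*2))*(21*(1 - 1*(-1))) = (-19*(7 + 6))*(21*(1 + 1)) = (-19*13)*(21*2) = -247*42 = -10374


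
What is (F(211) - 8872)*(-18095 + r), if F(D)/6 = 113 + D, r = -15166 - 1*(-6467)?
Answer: 185628832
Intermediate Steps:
r = -8699 (r = -15166 + 6467 = -8699)
F(D) = 678 + 6*D (F(D) = 6*(113 + D) = 678 + 6*D)
(F(211) - 8872)*(-18095 + r) = ((678 + 6*211) - 8872)*(-18095 - 8699) = ((678 + 1266) - 8872)*(-26794) = (1944 - 8872)*(-26794) = -6928*(-26794) = 185628832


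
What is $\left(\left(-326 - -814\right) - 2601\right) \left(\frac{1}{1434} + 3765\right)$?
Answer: $- \frac{11408110243}{1434} \approx -7.9554 \cdot 10^{6}$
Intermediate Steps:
$\left(\left(-326 - -814\right) - 2601\right) \left(\frac{1}{1434} + 3765\right) = \left(\left(-326 + 814\right) - 2601\right) \left(\frac{1}{1434} + 3765\right) = \left(488 - 2601\right) \frac{5399011}{1434} = \left(-2113\right) \frac{5399011}{1434} = - \frac{11408110243}{1434}$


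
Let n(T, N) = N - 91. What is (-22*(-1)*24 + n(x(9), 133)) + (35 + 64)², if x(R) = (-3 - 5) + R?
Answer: 10371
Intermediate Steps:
x(R) = -8 + R
n(T, N) = -91 + N
(-22*(-1)*24 + n(x(9), 133)) + (35 + 64)² = (-22*(-1)*24 + (-91 + 133)) + (35 + 64)² = (22*24 + 42) + 99² = (528 + 42) + 9801 = 570 + 9801 = 10371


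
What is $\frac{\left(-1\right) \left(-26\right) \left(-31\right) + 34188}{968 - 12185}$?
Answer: $- \frac{33382}{11217} \approx -2.976$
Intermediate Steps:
$\frac{\left(-1\right) \left(-26\right) \left(-31\right) + 34188}{968 - 12185} = \frac{26 \left(-31\right) + 34188}{-11217} = \left(-806 + 34188\right) \left(- \frac{1}{11217}\right) = 33382 \left(- \frac{1}{11217}\right) = - \frac{33382}{11217}$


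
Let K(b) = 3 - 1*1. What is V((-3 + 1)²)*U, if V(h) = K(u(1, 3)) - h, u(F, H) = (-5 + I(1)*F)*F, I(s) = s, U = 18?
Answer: -36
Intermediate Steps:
u(F, H) = F*(-5 + F) (u(F, H) = (-5 + 1*F)*F = (-5 + F)*F = F*(-5 + F))
K(b) = 2 (K(b) = 3 - 1 = 2)
V(h) = 2 - h
V((-3 + 1)²)*U = (2 - (-3 + 1)²)*18 = (2 - 1*(-2)²)*18 = (2 - 1*4)*18 = (2 - 4)*18 = -2*18 = -36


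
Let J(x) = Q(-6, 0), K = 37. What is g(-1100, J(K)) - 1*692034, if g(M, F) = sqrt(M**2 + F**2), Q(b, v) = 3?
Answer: -692034 + sqrt(1210009) ≈ -6.9093e+5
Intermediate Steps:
J(x) = 3
g(M, F) = sqrt(F**2 + M**2)
g(-1100, J(K)) - 1*692034 = sqrt(3**2 + (-1100)**2) - 1*692034 = sqrt(9 + 1210000) - 692034 = sqrt(1210009) - 692034 = -692034 + sqrt(1210009)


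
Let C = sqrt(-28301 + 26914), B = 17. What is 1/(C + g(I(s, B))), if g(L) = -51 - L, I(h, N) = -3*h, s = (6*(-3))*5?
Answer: -321/104428 - I*sqrt(1387)/104428 ≈ -0.0030739 - 0.00035663*I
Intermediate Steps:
s = -90 (s = -18*5 = -90)
C = I*sqrt(1387) (C = sqrt(-1387) = I*sqrt(1387) ≈ 37.242*I)
1/(C + g(I(s, B))) = 1/(I*sqrt(1387) + (-51 - (-3)*(-90))) = 1/(I*sqrt(1387) + (-51 - 1*270)) = 1/(I*sqrt(1387) + (-51 - 270)) = 1/(I*sqrt(1387) - 321) = 1/(-321 + I*sqrt(1387))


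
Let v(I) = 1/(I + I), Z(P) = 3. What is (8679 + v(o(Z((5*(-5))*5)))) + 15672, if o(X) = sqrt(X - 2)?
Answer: 48703/2 ≈ 24352.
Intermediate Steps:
o(X) = sqrt(-2 + X)
v(I) = 1/(2*I)
(8679 + v(o(Z((5*(-5))*5)))) + 15672 = (8679 + 1/(2*(sqrt(-2 + 3)))) + 15672 = (8679 + 1/(2*(sqrt(1)))) + 15672 = (8679 + (1/2)/1) + 15672 = (8679 + (1/2)*1) + 15672 = (8679 + 1/2) + 15672 = 17359/2 + 15672 = 48703/2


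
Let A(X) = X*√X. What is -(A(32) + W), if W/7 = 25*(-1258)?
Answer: 220150 - 128*√2 ≈ 2.1997e+5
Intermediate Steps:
A(X) = X^(3/2)
W = -220150 (W = 7*(25*(-1258)) = 7*(-31450) = -220150)
-(A(32) + W) = -(32^(3/2) - 220150) = -(128*√2 - 220150) = -(-220150 + 128*√2) = 220150 - 128*√2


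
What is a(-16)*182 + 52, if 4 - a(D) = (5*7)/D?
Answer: 9425/8 ≈ 1178.1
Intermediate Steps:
a(D) = 4 - 35/D (a(D) = 4 - 5*7/D = 4 - 35/D)
a(-16)*182 + 52 = (4 - 35/(-16))*182 + 52 = (4 - 35*(-1/16))*182 + 52 = (4 + 35/16)*182 + 52 = (99/16)*182 + 52 = 9009/8 + 52 = 9425/8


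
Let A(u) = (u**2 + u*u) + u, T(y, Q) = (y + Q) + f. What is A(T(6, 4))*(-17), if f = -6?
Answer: -612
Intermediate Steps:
T(y, Q) = -6 + Q + y (T(y, Q) = (y + Q) - 6 = (Q + y) - 6 = -6 + Q + y)
A(u) = u + 2*u**2 (A(u) = (u**2 + u**2) + u = 2*u**2 + u = u + 2*u**2)
A(T(6, 4))*(-17) = ((-6 + 4 + 6)*(1 + 2*(-6 + 4 + 6)))*(-17) = (4*(1 + 2*4))*(-17) = (4*(1 + 8))*(-17) = (4*9)*(-17) = 36*(-17) = -612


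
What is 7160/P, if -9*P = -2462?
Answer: 32220/1231 ≈ 26.174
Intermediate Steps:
P = 2462/9 (P = -⅑*(-2462) = 2462/9 ≈ 273.56)
7160/P = 7160/(2462/9) = 7160*(9/2462) = 32220/1231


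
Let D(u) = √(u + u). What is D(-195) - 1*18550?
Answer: -18550 + I*√390 ≈ -18550.0 + 19.748*I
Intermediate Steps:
D(u) = √2*√u (D(u) = √(2*u) = √2*√u)
D(-195) - 1*18550 = √2*√(-195) - 1*18550 = √2*(I*√195) - 18550 = I*√390 - 18550 = -18550 + I*√390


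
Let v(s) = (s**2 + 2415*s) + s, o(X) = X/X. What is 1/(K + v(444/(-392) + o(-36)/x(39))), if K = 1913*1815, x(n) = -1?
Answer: 9604/33296559549 ≈ 2.8844e-7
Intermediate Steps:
o(X) = 1
v(s) = s**2 + 2416*s
K = 3472095
1/(K + v(444/(-392) + o(-36)/x(39))) = 1/(3472095 + (444/(-392) + 1/(-1))*(2416 + (444/(-392) + 1/(-1)))) = 1/(3472095 + (444*(-1/392) + 1*(-1))*(2416 + (444*(-1/392) + 1*(-1)))) = 1/(3472095 + (-111/98 - 1)*(2416 + (-111/98 - 1))) = 1/(3472095 - 209*(2416 - 209/98)/98) = 1/(3472095 - 209/98*236559/98) = 1/(3472095 - 49440831/9604) = 1/(33296559549/9604) = 9604/33296559549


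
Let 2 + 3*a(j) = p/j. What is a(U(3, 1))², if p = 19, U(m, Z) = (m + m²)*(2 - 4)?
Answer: 4489/5184 ≈ 0.86593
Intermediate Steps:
U(m, Z) = -2*m - 2*m² (U(m, Z) = (m + m²)*(-2) = -2*m - 2*m²)
a(j) = -⅔ + 19/(3*j) (a(j) = -⅔ + (19/j)/3 = -⅔ + 19/(3*j))
a(U(3, 1))² = ((19 - (-4)*3*(1 + 3))/(3*((-2*3*(1 + 3)))))² = ((19 - (-4)*3*4)/(3*((-2*3*4))))² = ((⅓)*(19 - 2*(-24))/(-24))² = ((⅓)*(-1/24)*(19 + 48))² = ((⅓)*(-1/24)*67)² = (-67/72)² = 4489/5184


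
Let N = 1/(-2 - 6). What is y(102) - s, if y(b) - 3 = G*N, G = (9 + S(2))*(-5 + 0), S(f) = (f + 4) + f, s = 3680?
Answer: -29331/8 ≈ -3666.4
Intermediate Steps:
S(f) = 4 + 2*f (S(f) = (4 + f) + f = 4 + 2*f)
N = -⅛ (N = 1/(-8) = -⅛ ≈ -0.12500)
G = -85 (G = (9 + (4 + 2*2))*(-5 + 0) = (9 + (4 + 4))*(-5) = (9 + 8)*(-5) = 17*(-5) = -85)
y(b) = 109/8 (y(b) = 3 - 85*(-⅛) = 3 + 85/8 = 109/8)
y(102) - s = 109/8 - 1*3680 = 109/8 - 3680 = -29331/8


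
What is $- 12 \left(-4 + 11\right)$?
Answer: $-84$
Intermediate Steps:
$- 12 \left(-4 + 11\right) = \left(-12\right) 7 = -84$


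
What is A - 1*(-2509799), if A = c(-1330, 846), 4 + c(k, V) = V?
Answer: 2510641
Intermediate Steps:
c(k, V) = -4 + V
A = 842 (A = -4 + 846 = 842)
A - 1*(-2509799) = 842 - 1*(-2509799) = 842 + 2509799 = 2510641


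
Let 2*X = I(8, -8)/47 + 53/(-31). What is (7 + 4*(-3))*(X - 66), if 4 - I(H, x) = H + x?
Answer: 973455/2914 ≈ 334.06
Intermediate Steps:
I(H, x) = 4 - H - x (I(H, x) = 4 - (H + x) = 4 + (-H - x) = 4 - H - x)
X = -2367/2914 (X = ((4 - 1*8 - 1*(-8))/47 + 53/(-31))/2 = ((4 - 8 + 8)*(1/47) + 53*(-1/31))/2 = (4*(1/47) - 53/31)/2 = (4/47 - 53/31)/2 = (½)*(-2367/1457) = -2367/2914 ≈ -0.81229)
(7 + 4*(-3))*(X - 66) = (7 + 4*(-3))*(-2367/2914 - 66) = (7 - 12)*(-194691/2914) = -5*(-194691/2914) = 973455/2914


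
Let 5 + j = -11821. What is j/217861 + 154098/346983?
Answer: 1403263020/3599717303 ≈ 0.38983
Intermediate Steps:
j = -11826 (j = -5 - 11821 = -11826)
j/217861 + 154098/346983 = -11826/217861 + 154098/346983 = -11826*1/217861 + 154098*(1/346983) = -11826/217861 + 7338/16523 = 1403263020/3599717303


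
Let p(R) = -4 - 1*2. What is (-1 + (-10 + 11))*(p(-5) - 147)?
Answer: 0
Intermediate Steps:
p(R) = -6 (p(R) = -4 - 2 = -6)
(-1 + (-10 + 11))*(p(-5) - 147) = (-1 + (-10 + 11))*(-6 - 147) = (-1 + 1)*(-153) = 0*(-153) = 0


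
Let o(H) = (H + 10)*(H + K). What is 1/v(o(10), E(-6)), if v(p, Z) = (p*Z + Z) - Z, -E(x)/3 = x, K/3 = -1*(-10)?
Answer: 1/14400 ≈ 6.9444e-5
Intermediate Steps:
K = 30 (K = 3*(-1*(-10)) = 3*10 = 30)
E(x) = -3*x
o(H) = (10 + H)*(30 + H) (o(H) = (H + 10)*(H + 30) = (10 + H)*(30 + H))
v(p, Z) = Z*p (v(p, Z) = (Z*p + Z) - Z = (Z + Z*p) - Z = Z*p)
1/v(o(10), E(-6)) = 1/((-3*(-6))*(300 + 10**2 + 40*10)) = 1/(18*(300 + 100 + 400)) = 1/(18*800) = 1/14400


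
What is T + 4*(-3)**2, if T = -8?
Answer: 28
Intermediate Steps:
T + 4*(-3)**2 = -8 + 4*(-3)**2 = -8 + 4*9 = -8 + 36 = 28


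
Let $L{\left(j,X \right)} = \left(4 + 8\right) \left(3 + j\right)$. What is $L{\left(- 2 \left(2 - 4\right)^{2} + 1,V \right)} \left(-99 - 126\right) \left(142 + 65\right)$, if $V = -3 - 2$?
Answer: $2235600$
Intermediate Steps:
$V = -5$ ($V = -3 - 2 = -5$)
$L{\left(j,X \right)} = 36 + 12 j$ ($L{\left(j,X \right)} = 12 \left(3 + j\right) = 36 + 12 j$)
$L{\left(- 2 \left(2 - 4\right)^{2} + 1,V \right)} \left(-99 - 126\right) \left(142 + 65\right) = \left(36 + 12 \left(- 2 \left(2 - 4\right)^{2} + 1\right)\right) \left(-99 - 126\right) \left(142 + 65\right) = \left(36 + 12 \left(- 2 \left(-2\right)^{2} + 1\right)\right) \left(\left(-225\right) 207\right) = \left(36 + 12 \left(\left(-2\right) 4 + 1\right)\right) \left(-46575\right) = \left(36 + 12 \left(-8 + 1\right)\right) \left(-46575\right) = \left(36 + 12 \left(-7\right)\right) \left(-46575\right) = \left(36 - 84\right) \left(-46575\right) = \left(-48\right) \left(-46575\right) = 2235600$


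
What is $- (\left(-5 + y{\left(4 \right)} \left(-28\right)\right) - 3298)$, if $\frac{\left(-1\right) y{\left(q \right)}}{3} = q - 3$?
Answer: $3219$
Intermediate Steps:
$y{\left(q \right)} = 9 - 3 q$ ($y{\left(q \right)} = - 3 \left(q - 3\right) = - 3 \left(-3 + q\right) = 9 - 3 q$)
$- (\left(-5 + y{\left(4 \right)} \left(-28\right)\right) - 3298) = - (\left(-5 + \left(9 - 12\right) \left(-28\right)\right) - 3298) = - (\left(-5 - -84\right) - 3298) = - (\left(-5 + 84\right) - 3298) = - (79 - 3298) = \left(-1\right) \left(-3219\right) = 3219$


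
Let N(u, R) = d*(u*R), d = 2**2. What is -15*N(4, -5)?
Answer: 1200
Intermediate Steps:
d = 4
N(u, R) = 4*R*u (N(u, R) = 4*(u*R) = 4*(R*u) = 4*R*u)
-15*N(4, -5) = -60*(-5)*4 = -15*(-80) = 1200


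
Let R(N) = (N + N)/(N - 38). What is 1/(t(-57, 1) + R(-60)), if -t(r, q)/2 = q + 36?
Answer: -49/3566 ≈ -0.013741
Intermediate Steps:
t(r, q) = -72 - 2*q (t(r, q) = -2*(q + 36) = -2*(36 + q) = -72 - 2*q)
R(N) = 2*N/(-38 + N) (R(N) = (2*N)/(-38 + N) = 2*N/(-38 + N))
1/(t(-57, 1) + R(-60)) = 1/((-72 - 2*1) + 2*(-60)/(-38 - 60)) = 1/((-72 - 2) + 2*(-60)/(-98)) = 1/(-74 + 2*(-60)*(-1/98)) = 1/(-74 + 60/49) = 1/(-3566/49) = -49/3566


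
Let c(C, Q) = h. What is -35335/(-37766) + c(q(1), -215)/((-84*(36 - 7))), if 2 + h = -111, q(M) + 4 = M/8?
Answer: 45171809/45998988 ≈ 0.98202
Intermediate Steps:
q(M) = -4 + M/8
h = -113 (h = -2 - 111 = -113)
c(C, Q) = -113
-35335/(-37766) + c(q(1), -215)/((-84*(36 - 7))) = -35335/(-37766) - 113*(-1/(84*(36 - 7))) = -35335*(-1/37766) - 113/((-84*29)) = 35335/37766 - 113/(-2436) = 35335/37766 - 113*(-1/2436) = 35335/37766 + 113/2436 = 45171809/45998988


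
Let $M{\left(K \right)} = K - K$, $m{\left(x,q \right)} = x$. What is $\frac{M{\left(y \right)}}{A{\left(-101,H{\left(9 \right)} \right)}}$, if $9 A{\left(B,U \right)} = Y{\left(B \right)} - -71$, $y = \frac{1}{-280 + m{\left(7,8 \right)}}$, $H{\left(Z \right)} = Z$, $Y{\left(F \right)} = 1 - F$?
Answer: $0$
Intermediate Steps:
$y = - \frac{1}{273}$ ($y = \frac{1}{-280 + 7} = \frac{1}{-273} = - \frac{1}{273} \approx -0.003663$)
$M{\left(K \right)} = 0$
$A{\left(B,U \right)} = 8 - \frac{B}{9}$ ($A{\left(B,U \right)} = \frac{\left(1 - B\right) - -71}{9} = \frac{\left(1 - B\right) + 71}{9} = \frac{72 - B}{9} = 8 - \frac{B}{9}$)
$\frac{M{\left(y \right)}}{A{\left(-101,H{\left(9 \right)} \right)}} = \frac{0}{8 - - \frac{101}{9}} = \frac{0}{8 + \frac{101}{9}} = \frac{0}{\frac{173}{9}} = 0 \cdot \frac{9}{173} = 0$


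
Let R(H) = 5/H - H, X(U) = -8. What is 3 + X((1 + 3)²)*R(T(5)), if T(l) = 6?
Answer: 133/3 ≈ 44.333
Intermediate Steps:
R(H) = -H + 5/H
3 + X((1 + 3)²)*R(T(5)) = 3 - 8*(-1*6 + 5/6) = 3 - 8*(-6 + 5*(⅙)) = 3 - 8*(-6 + ⅚) = 3 - 8*(-31/6) = 3 + 124/3 = 133/3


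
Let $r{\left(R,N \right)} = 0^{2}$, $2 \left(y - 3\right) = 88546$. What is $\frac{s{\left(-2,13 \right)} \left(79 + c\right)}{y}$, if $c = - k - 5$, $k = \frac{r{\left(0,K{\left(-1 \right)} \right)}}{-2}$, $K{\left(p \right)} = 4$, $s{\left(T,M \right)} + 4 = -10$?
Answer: $- \frac{259}{11069} \approx -0.023399$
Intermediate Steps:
$y = 44276$ ($y = 3 + \frac{1}{2} \cdot 88546 = 3 + 44273 = 44276$)
$s{\left(T,M \right)} = -14$ ($s{\left(T,M \right)} = -4 - 10 = -14$)
$r{\left(R,N \right)} = 0$
$k = 0$ ($k = \frac{0}{-2} = 0 \left(- \frac{1}{2}\right) = 0$)
$c = -5$ ($c = \left(-1\right) 0 - 5 = 0 - 5 = -5$)
$\frac{s{\left(-2,13 \right)} \left(79 + c\right)}{y} = \frac{\left(-14\right) \left(79 - 5\right)}{44276} = \left(-14\right) 74 \cdot \frac{1}{44276} = \left(-1036\right) \frac{1}{44276} = - \frac{259}{11069}$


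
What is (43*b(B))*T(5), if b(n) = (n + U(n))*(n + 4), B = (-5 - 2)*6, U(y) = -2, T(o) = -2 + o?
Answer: 215688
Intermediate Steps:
B = -42 (B = -7*6 = -42)
b(n) = (-2 + n)*(4 + n) (b(n) = (n - 2)*(n + 4) = (-2 + n)*(4 + n))
(43*b(B))*T(5) = (43*(-8 + (-42)² + 2*(-42)))*(-2 + 5) = (43*(-8 + 1764 - 84))*3 = (43*1672)*3 = 71896*3 = 215688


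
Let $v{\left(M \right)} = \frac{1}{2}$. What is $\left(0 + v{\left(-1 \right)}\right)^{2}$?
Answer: $\frac{1}{4} \approx 0.25$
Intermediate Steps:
$v{\left(M \right)} = \frac{1}{2}$
$\left(0 + v{\left(-1 \right)}\right)^{2} = \left(0 + \frac{1}{2}\right)^{2} = \left(\frac{1}{2}\right)^{2} = \frac{1}{4}$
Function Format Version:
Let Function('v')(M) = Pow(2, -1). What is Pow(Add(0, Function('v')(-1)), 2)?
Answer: Rational(1, 4) ≈ 0.25000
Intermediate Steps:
Function('v')(M) = Rational(1, 2)
Pow(Add(0, Function('v')(-1)), 2) = Pow(Add(0, Rational(1, 2)), 2) = Pow(Rational(1, 2), 2) = Rational(1, 4)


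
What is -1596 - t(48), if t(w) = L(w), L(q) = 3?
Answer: -1599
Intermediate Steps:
t(w) = 3
-1596 - t(48) = -1596 - 1*3 = -1596 - 3 = -1599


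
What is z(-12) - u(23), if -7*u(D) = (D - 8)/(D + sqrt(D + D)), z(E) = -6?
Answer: -289/49 - 5*sqrt(46)/1127 ≈ -5.9280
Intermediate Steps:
u(D) = -(-8 + D)/(7*(D + sqrt(2)*sqrt(D))) (u(D) = -(D - 8)/(7*(D + sqrt(D + D))) = -(-8 + D)/(7*(D + sqrt(2*D))) = -(-8 + D)/(7*(D + sqrt(2)*sqrt(D))))
z(-12) - u(23) = -6 - (8 - 1*23)/(7*(23 + sqrt(2)*sqrt(23))) = -6 - (8 - 23)/(7*(23 + sqrt(46))) = -6 - (-15)/(7*(23 + sqrt(46))) = -6 + 15/(7*(23 + sqrt(46)))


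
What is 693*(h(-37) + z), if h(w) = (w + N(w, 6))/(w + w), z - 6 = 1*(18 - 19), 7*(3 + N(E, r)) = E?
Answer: 287793/74 ≈ 3889.1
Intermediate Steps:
N(E, r) = -3 + E/7
z = 5 (z = 6 + 1*(18 - 19) = 6 + 1*(-1) = 6 - 1 = 5)
h(w) = (-3 + 8*w/7)/(2*w) (h(w) = (w + (-3 + w/7))/(w + w) = (-3 + 8*w/7)/((2*w)) = (-3 + 8*w/7)*(1/(2*w)) = (-3 + 8*w/7)/(2*w))
693*(h(-37) + z) = 693*((1/14)*(-21 + 8*(-37))/(-37) + 5) = 693*((1/14)*(-1/37)*(-21 - 296) + 5) = 693*((1/14)*(-1/37)*(-317) + 5) = 693*(317/518 + 5) = 693*(2907/518) = 287793/74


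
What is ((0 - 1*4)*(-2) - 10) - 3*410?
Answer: -1232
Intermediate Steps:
((0 - 1*4)*(-2) - 10) - 3*410 = ((0 - 4)*(-2) - 10) - 1230 = (-4*(-2) - 10) - 1230 = (8 - 10) - 1230 = -2 - 1230 = -1232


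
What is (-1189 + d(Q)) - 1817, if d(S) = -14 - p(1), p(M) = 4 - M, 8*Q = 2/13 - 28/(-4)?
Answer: -3023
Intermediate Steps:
Q = 93/104 (Q = (2/13 - 28/(-4))/8 = (2*(1/13) - 28*(-¼))/8 = (2/13 + 7)/8 = (⅛)*(93/13) = 93/104 ≈ 0.89423)
d(S) = -17 (d(S) = -14 - (4 - 1*1) = -14 - (4 - 1) = -14 - 1*3 = -14 - 3 = -17)
(-1189 + d(Q)) - 1817 = (-1189 - 17) - 1817 = -1206 - 1817 = -3023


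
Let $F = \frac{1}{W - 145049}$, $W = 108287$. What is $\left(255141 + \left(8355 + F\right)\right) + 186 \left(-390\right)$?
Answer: $\frac{7019924471}{36762} \approx 1.9096 \cdot 10^{5}$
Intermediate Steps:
$F = - \frac{1}{36762}$ ($F = \frac{1}{108287 - 145049} = \frac{1}{-36762} = - \frac{1}{36762} \approx -2.7202 \cdot 10^{-5}$)
$\left(255141 + \left(8355 + F\right)\right) + 186 \left(-390\right) = \left(255141 + \left(8355 - \frac{1}{36762}\right)\right) + 186 \left(-390\right) = \left(255141 + \frac{307146509}{36762}\right) - 72540 = \frac{9686639951}{36762} - 72540 = \frac{7019924471}{36762}$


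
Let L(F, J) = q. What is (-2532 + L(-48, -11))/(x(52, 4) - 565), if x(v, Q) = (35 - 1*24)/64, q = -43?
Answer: 164800/36149 ≈ 4.5589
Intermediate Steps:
L(F, J) = -43
x(v, Q) = 11/64 (x(v, Q) = (35 - 24)*(1/64) = 11*(1/64) = 11/64)
(-2532 + L(-48, -11))/(x(52, 4) - 565) = (-2532 - 43)/(11/64 - 565) = -2575/(-36149/64) = -2575*(-64/36149) = 164800/36149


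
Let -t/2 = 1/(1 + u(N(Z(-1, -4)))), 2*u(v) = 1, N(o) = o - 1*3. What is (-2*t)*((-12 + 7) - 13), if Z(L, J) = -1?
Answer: -48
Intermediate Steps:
N(o) = -3 + o (N(o) = o - 3 = -3 + o)
u(v) = 1/2 (u(v) = (1/2)*1 = 1/2)
t = -4/3 (t = -2/(1 + 1/2) = -2/3/2 = -2*2/3 = -4/3 ≈ -1.3333)
(-2*t)*((-12 + 7) - 13) = (-2*(-4/3))*((-12 + 7) - 13) = 8*(-5 - 13)/3 = (8/3)*(-18) = -48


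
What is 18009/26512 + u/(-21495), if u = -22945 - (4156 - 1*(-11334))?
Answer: 281218435/113975088 ≈ 2.4674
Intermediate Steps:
u = -38435 (u = -22945 - (4156 + 11334) = -22945 - 1*15490 = -22945 - 15490 = -38435)
18009/26512 + u/(-21495) = 18009/26512 - 38435/(-21495) = 18009*(1/26512) - 38435*(-1/21495) = 18009/26512 + 7687/4299 = 281218435/113975088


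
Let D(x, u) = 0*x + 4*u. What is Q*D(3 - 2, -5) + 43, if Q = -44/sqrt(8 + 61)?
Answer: 43 + 880*sqrt(69)/69 ≈ 148.94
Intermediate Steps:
D(x, u) = 4*u (D(x, u) = 0 + 4*u = 4*u)
Q = -44*sqrt(69)/69 ≈ -5.2970
Q*D(3 - 2, -5) + 43 = (-44*sqrt(69)/69)*(4*(-5)) + 43 = -44*sqrt(69)/69*(-20) + 43 = 880*sqrt(69)/69 + 43 = 43 + 880*sqrt(69)/69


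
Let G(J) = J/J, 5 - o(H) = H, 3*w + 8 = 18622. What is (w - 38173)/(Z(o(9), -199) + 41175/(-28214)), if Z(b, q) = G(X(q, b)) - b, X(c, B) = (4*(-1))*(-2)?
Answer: -541172734/59937 ≈ -9029.0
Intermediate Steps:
w = 18614/3 (w = -8/3 + (⅓)*18622 = -8/3 + 18622/3 = 18614/3 ≈ 6204.7)
X(c, B) = 8 (X(c, B) = -4*(-2) = 8)
o(H) = 5 - H
G(J) = 1
Z(b, q) = 1 - b
(w - 38173)/(Z(o(9), -199) + 41175/(-28214)) = (18614/3 - 38173)/((1 - (5 - 1*9)) + 41175/(-28214)) = -95905/(3*((1 - (5 - 9)) + 41175*(-1/28214))) = -95905/(3*((1 - 1*(-4)) - 41175/28214)) = -95905/(3*((1 + 4) - 41175/28214)) = -95905/(3*(5 - 41175/28214)) = -95905/(3*99895/28214) = -95905/3*28214/99895 = -541172734/59937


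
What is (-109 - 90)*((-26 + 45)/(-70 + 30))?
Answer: 3781/40 ≈ 94.525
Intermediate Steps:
(-109 - 90)*((-26 + 45)/(-70 + 30)) = -3781/(-40) = -3781*(-1)/40 = -199*(-19/40) = 3781/40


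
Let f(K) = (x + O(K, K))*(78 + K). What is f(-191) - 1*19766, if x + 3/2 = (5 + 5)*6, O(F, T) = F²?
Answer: -8297459/2 ≈ -4.1487e+6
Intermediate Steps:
x = 117/2 (x = -3/2 + (5 + 5)*6 = -3/2 + 10*6 = -3/2 + 60 = 117/2 ≈ 58.500)
f(K) = (78 + K)*(117/2 + K²) (f(K) = (117/2 + K²)*(78 + K) = (78 + K)*(117/2 + K²))
f(-191) - 1*19766 = (4563 + (-191)³ + 78*(-191)² + (117/2)*(-191)) - 1*19766 = (4563 - 6967871 + 78*36481 - 22347/2) - 19766 = (4563 - 6967871 + 2845518 - 22347/2) - 19766 = -8257927/2 - 19766 = -8297459/2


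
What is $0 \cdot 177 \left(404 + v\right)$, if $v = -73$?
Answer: $0$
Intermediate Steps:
$0 \cdot 177 \left(404 + v\right) = 0 \cdot 177 \left(404 - 73\right) = 0 \cdot 331 = 0$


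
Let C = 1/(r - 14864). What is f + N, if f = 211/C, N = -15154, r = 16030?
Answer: 230872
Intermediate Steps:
C = 1/1166 (C = 1/(16030 - 14864) = 1/1166 ≈ 0.00085763)
f = 246026 (f = 211/(1/1166) = 211*1166 = 246026)
f + N = 246026 - 15154 = 230872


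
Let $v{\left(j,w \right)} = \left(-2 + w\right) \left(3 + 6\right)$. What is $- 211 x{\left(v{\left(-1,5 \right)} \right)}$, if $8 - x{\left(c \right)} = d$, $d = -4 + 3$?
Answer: $-1899$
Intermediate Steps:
$d = -1$
$v{\left(j,w \right)} = -18 + 9 w$ ($v{\left(j,w \right)} = \left(-2 + w\right) 9 = -18 + 9 w$)
$x{\left(c \right)} = 9$ ($x{\left(c \right)} = 8 - -1 = 8 + 1 = 9$)
$- 211 x{\left(v{\left(-1,5 \right)} \right)} = \left(-211\right) 9 = -1899$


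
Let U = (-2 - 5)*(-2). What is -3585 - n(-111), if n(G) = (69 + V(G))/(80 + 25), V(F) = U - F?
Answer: -376619/105 ≈ -3586.8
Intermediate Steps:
U = 14 (U = -7*(-2) = 14)
V(F) = 14 - F
n(G) = 83/105 - G/105 (n(G) = (69 + (14 - G))/(80 + 25) = (83 - G)/105 = (83 - G)*(1/105) = 83/105 - G/105)
-3585 - n(-111) = -3585 - (83/105 - 1/105*(-111)) = -3585 - (83/105 + 37/35) = -3585 - 1*194/105 = -3585 - 194/105 = -376619/105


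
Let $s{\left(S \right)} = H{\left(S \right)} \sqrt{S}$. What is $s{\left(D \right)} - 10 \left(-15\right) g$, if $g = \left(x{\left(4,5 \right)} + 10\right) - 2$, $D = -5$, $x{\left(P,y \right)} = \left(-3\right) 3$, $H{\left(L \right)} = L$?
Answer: $-150 - 5 i \sqrt{5} \approx -150.0 - 11.18 i$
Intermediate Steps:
$x{\left(P,y \right)} = -9$
$s{\left(S \right)} = S^{\frac{3}{2}}$ ($s{\left(S \right)} = S \sqrt{S} = S^{\frac{3}{2}}$)
$g = -1$ ($g = \left(-9 + 10\right) - 2 = 1 - 2 = -1$)
$s{\left(D \right)} - 10 \left(-15\right) g = \left(-5\right)^{\frac{3}{2}} - 10 \left(-15\right) \left(-1\right) = - 5 i \sqrt{5} - \left(-150\right) \left(-1\right) = - 5 i \sqrt{5} - 150 = -150 - 5 i \sqrt{5}$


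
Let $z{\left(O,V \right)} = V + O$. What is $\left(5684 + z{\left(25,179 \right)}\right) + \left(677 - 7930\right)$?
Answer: $-1365$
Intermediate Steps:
$z{\left(O,V \right)} = O + V$
$\left(5684 + z{\left(25,179 \right)}\right) + \left(677 - 7930\right) = \left(5684 + \left(25 + 179\right)\right) + \left(677 - 7930\right) = \left(5684 + 204\right) + \left(677 - 7930\right) = 5888 - 7253 = -1365$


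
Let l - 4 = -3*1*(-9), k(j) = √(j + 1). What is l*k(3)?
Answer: 62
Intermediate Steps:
k(j) = √(1 + j)
l = 31 (l = 4 - 3*1*(-9) = 4 - 3*(-9) = 4 + 27 = 31)
l*k(3) = 31*√(1 + 3) = 31*√4 = 31*2 = 62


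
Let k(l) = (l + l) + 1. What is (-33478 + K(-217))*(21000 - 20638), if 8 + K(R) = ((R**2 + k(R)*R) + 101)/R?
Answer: -2681555906/217 ≈ -1.2357e+7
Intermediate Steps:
k(l) = 1 + 2*l (k(l) = 2*l + 1 = 1 + 2*l)
K(R) = -8 + (101 + R**2 + R*(1 + 2*R))/R (K(R) = -8 + ((R**2 + (1 + 2*R)*R) + 101)/R = -8 + ((R**2 + R*(1 + 2*R)) + 101)/R = -8 + (101 + R**2 + R*(1 + 2*R))/R)
(-33478 + K(-217))*(21000 - 20638) = (-33478 + (-7 + 3*(-217) + 101/(-217)))*(21000 - 20638) = (-33478 + (-7 - 651 + 101*(-1/217)))*362 = (-33478 + (-7 - 651 - 101/217))*362 = (-33478 - 142887/217)*362 = -7407613/217*362 = -2681555906/217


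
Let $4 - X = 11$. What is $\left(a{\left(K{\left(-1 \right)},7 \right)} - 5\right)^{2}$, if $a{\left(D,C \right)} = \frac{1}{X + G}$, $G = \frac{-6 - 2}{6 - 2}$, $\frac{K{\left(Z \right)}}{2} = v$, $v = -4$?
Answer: $\frac{2116}{81} \approx 26.123$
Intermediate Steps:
$K{\left(Z \right)} = -8$ ($K{\left(Z \right)} = 2 \left(-4\right) = -8$)
$G = -2$ ($G = - \frac{8}{4} = \left(-8\right) \frac{1}{4} = -2$)
$X = -7$ ($X = 4 - 11 = -7$)
$a{\left(D,C \right)} = - \frac{1}{9}$ ($a{\left(D,C \right)} = \frac{1}{-7 - 2} = \frac{1}{-9} = - \frac{1}{9}$)
$\left(a{\left(K{\left(-1 \right)},7 \right)} - 5\right)^{2} = \left(- \frac{1}{9} - 5\right)^{2} = \left(- \frac{46}{9}\right)^{2} = \frac{2116}{81}$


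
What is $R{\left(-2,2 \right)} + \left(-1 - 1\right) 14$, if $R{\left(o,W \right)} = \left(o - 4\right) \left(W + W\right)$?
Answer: $-52$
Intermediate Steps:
$R{\left(o,W \right)} = 2 W \left(-4 + o\right)$ ($R{\left(o,W \right)} = \left(-4 + o\right) 2 W = 2 W \left(-4 + o\right)$)
$R{\left(-2,2 \right)} + \left(-1 - 1\right) 14 = 2 \cdot 2 \left(-4 - 2\right) + \left(-1 - 1\right) 14 = 2 \cdot 2 \left(-6\right) + \left(-1 - 1\right) 14 = -24 - 28 = -52$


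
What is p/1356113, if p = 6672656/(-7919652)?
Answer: -1668164/2684985758169 ≈ -6.2129e-7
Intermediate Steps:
p = -1668164/1979913 (p = 6672656*(-1/7919652) = -1668164/1979913 ≈ -0.84254)
p/1356113 = -1668164/1979913/1356113 = -1668164/1979913*1/1356113 = -1668164/2684985758169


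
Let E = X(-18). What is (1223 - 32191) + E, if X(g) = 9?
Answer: -30959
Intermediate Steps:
E = 9
(1223 - 32191) + E = (1223 - 32191) + 9 = -30968 + 9 = -30959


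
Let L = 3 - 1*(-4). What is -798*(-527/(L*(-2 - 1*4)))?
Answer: -10013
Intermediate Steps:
L = 7 (L = 3 + 4 = 7)
-798*(-527/(L*(-2 - 1*4))) = -798*(-527/(7*(-2 - 1*4))) = -798*(-527/(7*(-2 - 4))) = -798/(((1*(-6))*7)*(-1/527)) = -798/(-6*7*(-1/527)) = -798/((-42*(-1/527))) = -798/42/527 = -798*527/42 = -10013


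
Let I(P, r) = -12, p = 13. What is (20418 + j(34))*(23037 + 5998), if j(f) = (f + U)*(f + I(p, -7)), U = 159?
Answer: 716119240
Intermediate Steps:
j(f) = (-12 + f)*(159 + f) (j(f) = (f + 159)*(f - 12) = (159 + f)*(-12 + f) = (-12 + f)*(159 + f))
(20418 + j(34))*(23037 + 5998) = (20418 + (-1908 + 34² + 147*34))*(23037 + 5998) = (20418 + (-1908 + 1156 + 4998))*29035 = (20418 + 4246)*29035 = 24664*29035 = 716119240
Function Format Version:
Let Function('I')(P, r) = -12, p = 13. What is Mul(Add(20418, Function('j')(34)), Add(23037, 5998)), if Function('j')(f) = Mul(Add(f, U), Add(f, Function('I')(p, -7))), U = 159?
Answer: 716119240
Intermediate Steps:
Function('j')(f) = Mul(Add(-12, f), Add(159, f)) (Function('j')(f) = Mul(Add(f, 159), Add(f, -12)) = Mul(Add(159, f), Add(-12, f)) = Mul(Add(-12, f), Add(159, f)))
Mul(Add(20418, Function('j')(34)), Add(23037, 5998)) = Mul(Add(20418, Add(-1908, Pow(34, 2), Mul(147, 34))), Add(23037, 5998)) = Mul(Add(20418, Add(-1908, 1156, 4998)), 29035) = Mul(Add(20418, 4246), 29035) = Mul(24664, 29035) = 716119240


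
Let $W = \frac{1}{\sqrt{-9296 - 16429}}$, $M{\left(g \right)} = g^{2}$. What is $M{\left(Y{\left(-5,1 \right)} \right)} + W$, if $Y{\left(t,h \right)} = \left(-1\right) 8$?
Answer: $64 - \frac{i \sqrt{21}}{735} \approx 64.0 - 0.0062348 i$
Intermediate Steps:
$Y{\left(t,h \right)} = -8$
$W = - \frac{i \sqrt{21}}{735}$ ($W = \frac{1}{\sqrt{-25725}} = \frac{1}{35 i \sqrt{21}} = - \frac{i \sqrt{21}}{735} \approx - 0.0062348 i$)
$M{\left(Y{\left(-5,1 \right)} \right)} + W = \left(-8\right)^{2} - \frac{i \sqrt{21}}{735} = 64 - \frac{i \sqrt{21}}{735}$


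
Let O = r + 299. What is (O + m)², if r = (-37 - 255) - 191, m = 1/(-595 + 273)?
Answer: 3510444001/103684 ≈ 33857.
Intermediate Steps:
m = -1/322 (m = 1/(-322) = -1/322 ≈ -0.0031056)
r = -483 (r = -292 - 191 = -483)
O = -184 (O = -483 + 299 = -184)
(O + m)² = (-184 - 1/322)² = (-59249/322)² = 3510444001/103684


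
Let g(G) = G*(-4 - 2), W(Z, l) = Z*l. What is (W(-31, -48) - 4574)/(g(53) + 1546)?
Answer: -1543/614 ≈ -2.5130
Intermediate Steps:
g(G) = -6*G (g(G) = G*(-6) = -6*G)
(W(-31, -48) - 4574)/(g(53) + 1546) = (-31*(-48) - 4574)/(-6*53 + 1546) = (1488 - 4574)/(-318 + 1546) = -3086/1228 = -3086*1/1228 = -1543/614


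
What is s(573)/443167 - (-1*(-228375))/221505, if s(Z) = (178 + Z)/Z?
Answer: -3866144580458/3749853581997 ≈ -1.0310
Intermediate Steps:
s(Z) = (178 + Z)/Z
s(573)/443167 - (-1*(-228375))/221505 = ((178 + 573)/573)/443167 - (-1*(-228375))/221505 = ((1/573)*751)*(1/443167) - 228375/221505 = (751/573)*(1/443167) - 1*15225/14767 = 751/253934691 - 15225/14767 = -3866144580458/3749853581997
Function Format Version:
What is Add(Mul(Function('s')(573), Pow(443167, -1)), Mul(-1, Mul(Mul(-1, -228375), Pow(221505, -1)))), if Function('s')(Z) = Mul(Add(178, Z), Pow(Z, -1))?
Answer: Rational(-3866144580458, 3749853581997) ≈ -1.0310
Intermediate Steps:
Function('s')(Z) = Mul(Pow(Z, -1), Add(178, Z))
Add(Mul(Function('s')(573), Pow(443167, -1)), Mul(-1, Mul(Mul(-1, -228375), Pow(221505, -1)))) = Add(Mul(Mul(Pow(573, -1), Add(178, 573)), Pow(443167, -1)), Mul(-1, Mul(Mul(-1, -228375), Pow(221505, -1)))) = Add(Mul(Mul(Rational(1, 573), 751), Rational(1, 443167)), Mul(-1, Mul(228375, Rational(1, 221505)))) = Add(Mul(Rational(751, 573), Rational(1, 443167)), Mul(-1, Rational(15225, 14767))) = Add(Rational(751, 253934691), Rational(-15225, 14767)) = Rational(-3866144580458, 3749853581997)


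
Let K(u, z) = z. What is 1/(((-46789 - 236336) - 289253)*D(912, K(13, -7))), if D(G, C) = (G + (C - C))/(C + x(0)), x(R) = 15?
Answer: -1/65251092 ≈ -1.5325e-8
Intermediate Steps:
D(G, C) = G/(15 + C) (D(G, C) = (G + (C - C))/(C + 15) = (G + 0)/(15 + C) = G/(15 + C))
1/(((-46789 - 236336) - 289253)*D(912, K(13, -7))) = 1/(((-46789 - 236336) - 289253)*((912/(15 - 7)))) = 1/((-283125 - 289253)*((912/8))) = 1/((-572378)*((912*(⅛)))) = -1/572378/114 = -1/572378*1/114 = -1/65251092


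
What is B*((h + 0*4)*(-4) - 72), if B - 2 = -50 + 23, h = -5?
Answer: 1300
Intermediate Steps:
B = -25 (B = 2 + (-50 + 23) = 2 - 27 = -25)
B*((h + 0*4)*(-4) - 72) = -25*((-5 + 0*4)*(-4) - 72) = -25*((-5 + 0)*(-4) - 72) = -25*(-5*(-4) - 72) = -25*(20 - 72) = -25*(-52) = 1300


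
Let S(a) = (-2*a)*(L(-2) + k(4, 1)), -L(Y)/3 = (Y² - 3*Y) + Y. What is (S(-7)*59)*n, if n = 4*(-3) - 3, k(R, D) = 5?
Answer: 235410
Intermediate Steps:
L(Y) = -3*Y² + 6*Y (L(Y) = -3*((Y² - 3*Y) + Y) = -3*(Y² - 2*Y) = -3*Y² + 6*Y)
S(a) = 38*a (S(a) = (-2*a)*(3*(-2)*(2 - 1*(-2)) + 5) = (-2*a)*(3*(-2)*(2 + 2) + 5) = (-2*a)*(3*(-2)*4 + 5) = (-2*a)*(-24 + 5) = -2*a*(-19) = 38*a)
n = -15 (n = -12 - 3 = -15)
(S(-7)*59)*n = ((38*(-7))*59)*(-15) = -266*59*(-15) = -15694*(-15) = 235410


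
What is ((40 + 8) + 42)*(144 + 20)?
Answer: 14760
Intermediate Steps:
((40 + 8) + 42)*(144 + 20) = (48 + 42)*164 = 90*164 = 14760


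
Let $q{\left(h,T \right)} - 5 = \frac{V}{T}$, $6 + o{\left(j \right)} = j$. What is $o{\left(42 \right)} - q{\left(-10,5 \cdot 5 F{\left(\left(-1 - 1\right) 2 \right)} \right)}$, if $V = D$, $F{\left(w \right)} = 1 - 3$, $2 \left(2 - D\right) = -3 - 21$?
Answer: $\frac{782}{25} \approx 31.28$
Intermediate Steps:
$o{\left(j \right)} = -6 + j$
$D = 14$ ($D = 2 - \frac{-3 - 21}{2} = 2 - -12 = 2 + 12 = 14$)
$F{\left(w \right)} = -2$
$V = 14$
$q{\left(h,T \right)} = 5 + \frac{14}{T}$
$o{\left(42 \right)} - q{\left(-10,5 \cdot 5 F{\left(\left(-1 - 1\right) 2 \right)} \right)} = \left(-6 + 42\right) - \left(5 + \frac{14}{5 \cdot 5 \left(-2\right)}\right) = 36 - \left(5 + \frac{14}{25 \left(-2\right)}\right) = 36 - \left(5 + \frac{14}{-50}\right) = 36 - \left(5 + 14 \left(- \frac{1}{50}\right)\right) = 36 - \left(5 - \frac{7}{25}\right) = 36 - \frac{118}{25} = \frac{782}{25}$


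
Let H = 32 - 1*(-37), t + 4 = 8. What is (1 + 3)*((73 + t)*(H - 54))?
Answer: 4620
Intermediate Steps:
t = 4 (t = -4 + 8 = 4)
H = 69 (H = 32 + 37 = 69)
(1 + 3)*((73 + t)*(H - 54)) = (1 + 3)*((73 + 4)*(69 - 54)) = 4*(77*15) = 4*1155 = 4620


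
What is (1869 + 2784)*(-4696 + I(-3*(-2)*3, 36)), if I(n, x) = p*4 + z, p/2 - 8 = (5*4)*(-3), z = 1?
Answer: -23781483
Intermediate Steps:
p = -104 (p = 16 + 2*((5*4)*(-3)) = 16 + 2*(20*(-3)) = 16 + 2*(-60) = 16 - 120 = -104)
I(n, x) = -415 (I(n, x) = -104*4 + 1 = -416 + 1 = -415)
(1869 + 2784)*(-4696 + I(-3*(-2)*3, 36)) = (1869 + 2784)*(-4696 - 415) = 4653*(-5111) = -23781483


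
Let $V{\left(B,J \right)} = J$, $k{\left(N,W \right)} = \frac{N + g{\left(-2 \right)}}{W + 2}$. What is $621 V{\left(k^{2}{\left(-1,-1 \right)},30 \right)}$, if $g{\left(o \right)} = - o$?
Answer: $18630$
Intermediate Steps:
$k{\left(N,W \right)} = \frac{2 + N}{2 + W}$ ($k{\left(N,W \right)} = \frac{N - -2}{W + 2} = \frac{N + 2}{2 + W} = \frac{2 + N}{2 + W}$)
$621 V{\left(k^{2}{\left(-1,-1 \right)},30 \right)} = 621 \cdot 30 = 18630$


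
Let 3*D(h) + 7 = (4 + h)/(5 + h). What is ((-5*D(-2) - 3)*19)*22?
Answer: 28424/9 ≈ 3158.2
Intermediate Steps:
D(h) = -7/3 + (4 + h)/(3*(5 + h)) (D(h) = -7/3 + ((4 + h)/(5 + h))/3 = -7/3 + (4 + h)/(3*(5 + h)))
((-5*D(-2) - 3)*19)*22 = ((-5*(-31 - 6*(-2))/(3*(5 - 2)) - 3)*19)*22 = ((-5*(-31 + 12)/(3*3) - 3)*19)*22 = ((-5*(-19)/(3*3) - 3)*19)*22 = ((-5*(-19/9) - 3)*19)*22 = ((95/9 - 3)*19)*22 = ((68/9)*19)*22 = (1292/9)*22 = 28424/9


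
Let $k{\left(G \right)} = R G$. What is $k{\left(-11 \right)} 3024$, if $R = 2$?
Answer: $-66528$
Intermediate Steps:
$k{\left(G \right)} = 2 G$
$k{\left(-11 \right)} 3024 = 2 \left(-11\right) 3024 = \left(-22\right) 3024 = -66528$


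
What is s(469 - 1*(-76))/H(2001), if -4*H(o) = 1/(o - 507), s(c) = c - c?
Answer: 0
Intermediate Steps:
s(c) = 0
H(o) = -1/(4*(-507 + o)) (H(o) = -1/(4*(o - 507)) = -1/(4*(-507 + o)))
s(469 - 1*(-76))/H(2001) = 0/((-1/(-2028 + 4*2001))) = 0/((-1/(-2028 + 8004))) = 0/((-1/5976)) = 0/((-1*1/5976)) = 0/(-1/5976) = 0*(-5976) = 0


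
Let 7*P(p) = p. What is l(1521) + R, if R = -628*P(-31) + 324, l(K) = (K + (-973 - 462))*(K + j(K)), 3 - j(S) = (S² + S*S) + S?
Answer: -2785359422/7 ≈ -3.9791e+8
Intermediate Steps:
P(p) = p/7
j(S) = 3 - S - 2*S² (j(S) = 3 - ((S² + S*S) + S) = 3 - ((S² + S²) + S) = 3 - (2*S² + S) = 3 - (S + 2*S²) = 3 + (-S - 2*S²) = 3 - S - 2*S²)
l(K) = (-1435 + K)*(3 - 2*K²) (l(K) = (K + (-973 - 462))*(K + (3 - K - 2*K²)) = (K - 1435)*(3 - 2*K²) = (-1435 + K)*(3 - 2*K²))
R = 21736/7 (R = -628*(-31)/7 + 324 = -628*(-31/7) + 324 = 19468/7 + 324 = 21736/7 ≈ 3105.1)
l(1521) + R = (-4305 - 2*1521³ + 3*1521 + 2870*1521²) + 21736/7 = (-4305 - 2*3518743761 + 4563 + 2870*2313441) + 21736/7 = (-4305 - 7037487522 + 4563 + 6639575670) + 21736/7 = -397911594 + 21736/7 = -2785359422/7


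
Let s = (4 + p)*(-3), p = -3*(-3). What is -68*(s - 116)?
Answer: 10540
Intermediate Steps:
p = 9
s = -39 (s = (4 + 9)*(-3) = 13*(-3) = -39)
-68*(s - 116) = -68*(-39 - 116) = -68*(-155) = 10540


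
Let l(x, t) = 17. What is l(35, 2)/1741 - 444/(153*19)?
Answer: -241195/1687029 ≈ -0.14297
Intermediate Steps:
l(35, 2)/1741 - 444/(153*19) = 17/1741 - 444/(153*19) = 17*(1/1741) - 444/2907 = 17/1741 - 444*1/2907 = 17/1741 - 148/969 = -241195/1687029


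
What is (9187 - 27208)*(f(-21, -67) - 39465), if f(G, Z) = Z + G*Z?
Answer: 687050625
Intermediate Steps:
(9187 - 27208)*(f(-21, -67) - 39465) = (9187 - 27208)*(-67*(1 - 21) - 39465) = -18021*(-67*(-20) - 39465) = -18021*(1340 - 39465) = -18021*(-38125) = 687050625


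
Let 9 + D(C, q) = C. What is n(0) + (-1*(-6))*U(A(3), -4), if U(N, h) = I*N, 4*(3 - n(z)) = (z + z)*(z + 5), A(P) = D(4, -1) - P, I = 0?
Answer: 3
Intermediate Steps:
D(C, q) = -9 + C
A(P) = -5 - P (A(P) = (-9 + 4) - P = -5 - P)
n(z) = 3 - z*(5 + z)/2 (n(z) = 3 - (z + z)*(z + 5)/4 = 3 - 2*z*(5 + z)/4 = 3 - z*(5 + z)/2)
U(N, h) = 0 (U(N, h) = 0*N = 0)
n(0) + (-1*(-6))*U(A(3), -4) = (3 - 5/2*0 - ½*0²) - 1*(-6)*0 = (3 + 0 - ½*0) + 6*0 = (3 + 0 + 0) + 0 = 3 + 0 = 3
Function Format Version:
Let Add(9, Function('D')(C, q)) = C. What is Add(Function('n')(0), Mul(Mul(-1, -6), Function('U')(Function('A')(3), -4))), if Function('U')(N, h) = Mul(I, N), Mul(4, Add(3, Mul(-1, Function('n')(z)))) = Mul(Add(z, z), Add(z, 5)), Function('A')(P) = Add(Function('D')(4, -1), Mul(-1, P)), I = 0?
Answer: 3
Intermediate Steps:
Function('D')(C, q) = Add(-9, C)
Function('A')(P) = Add(-5, Mul(-1, P)) (Function('A')(P) = Add(Add(-9, 4), Mul(-1, P)) = Add(-5, Mul(-1, P)))
Function('n')(z) = Add(3, Mul(Rational(-1, 2), z, Add(5, z))) (Function('n')(z) = Add(3, Mul(Rational(-1, 4), Mul(Add(z, z), Add(z, 5)))) = Add(3, Mul(Rational(-1, 4), Mul(Mul(2, z), Add(5, z)))) = Add(3, Mul(Rational(-1, 4), Mul(2, z, Add(5, z)))) = Add(3, Mul(Rational(-1, 2), z, Add(5, z))))
Function('U')(N, h) = 0 (Function('U')(N, h) = Mul(0, N) = 0)
Add(Function('n')(0), Mul(Mul(-1, -6), Function('U')(Function('A')(3), -4))) = Add(Add(3, Mul(Rational(-5, 2), 0), Mul(Rational(-1, 2), Pow(0, 2))), Mul(Mul(-1, -6), 0)) = Add(Add(3, 0, Mul(Rational(-1, 2), 0)), Mul(6, 0)) = Add(Add(3, 0, 0), 0) = Add(3, 0) = 3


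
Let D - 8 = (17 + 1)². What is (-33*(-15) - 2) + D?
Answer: 825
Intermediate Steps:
D = 332 (D = 8 + (17 + 1)² = 8 + 18² = 8 + 324 = 332)
(-33*(-15) - 2) + D = (-33*(-15) - 2) + 332 = (495 - 2) + 332 = 493 + 332 = 825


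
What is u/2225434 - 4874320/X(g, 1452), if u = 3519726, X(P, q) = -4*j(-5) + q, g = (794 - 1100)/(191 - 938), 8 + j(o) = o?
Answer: -338818243343/104595398 ≈ -3239.3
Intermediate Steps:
j(o) = -8 + o
g = 34/83 (g = -306/(-747) = -306*(-1/747) = 34/83 ≈ 0.40964)
X(P, q) = 52 + q (X(P, q) = -4*(-8 - 5) + q = -4*(-13) + q = 52 + q)
u/2225434 - 4874320/X(g, 1452) = 3519726/2225434 - 4874320/(52 + 1452) = 3519726*(1/2225434) - 4874320/1504 = 1759863/1112717 - 4874320*1/1504 = 1759863/1112717 - 304645/94 = -338818243343/104595398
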